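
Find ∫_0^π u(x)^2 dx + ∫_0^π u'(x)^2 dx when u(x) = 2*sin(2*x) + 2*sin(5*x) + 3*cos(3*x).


||u||_{H^1(0,π)}^2 = -96 + 107*π

u'(x) = -9*sin(3*x) + 4*cos(2*x) + 10*cos(5*x).
Expand u² and (u')² and integrate term by term on (0, π), using: for integers n ≥ 1, ∫_0^π sin²(nx) dx = ∫_0^π cos²(nx) dx = π/2; for n ≠ n', ∫_0^π sin(nx)sin(n'x) dx = ∫_0^π cos(nx)cos(n'x) dx = 0; and by product-to-sum, ∫_0^π sin(nx)cos(n'x) dx = ½∫_0^π [sin((n+n')x) + sin((n−n')x)] dx, which is 0 when n+n' is even and 2n/(n²−n'²) when n+n' is odd (it need not vanish on (0, π)).
  u² squared terms: (2)²·∫sin(2x)² dx = 4·π/2 = 2*π;  (2)²·∫sin(5x)² dx = 4·π/2 = 2*π;  (3)²·∫cos(3x)² dx = 9·π/2 = 9*π/2.
  u² cross terms: 2·(2)·(2)·∫sin(2x)·sin(5x) dx = 8·(0) = 0;  2·(2)·(3)·∫sin(2x)·cos(3x) dx = 12·(-4/5) = -48/5;  2·(2)·(3)·∫sin(5x)·cos(3x) dx = 12·(0) = 0.
  So ∫_0^π u² dx = 2*π + 2*π + 9*π/2 + 0 − 48/5 + 0 = -48/5 + 17*π/2.
  (u')² squared terms: (-9)²·∫sin(3x)² dx = 81·π/2 = 81*π/2;  (4)²·∫cos(2x)² dx = 16·π/2 = 8*π;  (10)²·∫cos(5x)² dx = 100·π/2 = 50*π.
  (u')² cross terms: 2·(-9)·(4)·∫sin(3x)·cos(2x) dx = -72·(6/5) = -432/5;  2·(-9)·(10)·∫sin(3x)·cos(5x) dx = -180·(0) = 0;  2·(4)·(10)·∫cos(2x)·cos(5x) dx = 80·(0) = 0.
  So ∫_0^π (u')² dx = 81*π/2 + 8*π + 50*π − 432/5 + 0 + 0 = -432/5 + 197*π/2.
||u||_{H^1}^2 = (-48/5 + 17*π/2) + (-432/5 + 197*π/2) = -96 + 107*π.


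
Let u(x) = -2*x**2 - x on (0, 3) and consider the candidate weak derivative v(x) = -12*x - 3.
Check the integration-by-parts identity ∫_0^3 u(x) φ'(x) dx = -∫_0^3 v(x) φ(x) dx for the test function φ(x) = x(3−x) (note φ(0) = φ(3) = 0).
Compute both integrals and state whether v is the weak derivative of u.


LHS = 63/2, RHS = 189/2. No, v is not the weak derivative of u.

u(x) = -2*x**2 - x, classical derivative u'(x) = -4*x - 1.
φ(x) = x(3−x), so φ'(x) = 3 - 2*x.
Note φ(0) = φ(3) = 0, so the boundary term u·φ vanishes.
LHS = ∫_0^3 u(x) φ'(x) dx = ∫_0^3 (4*x^3 - 4*x^2 - 3*x) dx. Term by term:
  ∫_0^3 4*x^3 dx = 81;  ∫_0^3 -4*x^2 dx = -36;  ∫_0^3 -3*x dx = -27/2.
Sum: 81 − 36 − 27/2 = 63/2.
So LHS = 63/2.
∫_0^3 v(x) φ(x) dx = ∫_0^3 (12*x^3 - 33*x^2 - 9*x) dx. Term by term:
  ∫_0^3 12*x^3 dx = 243;  ∫_0^3 -33*x^2 dx = -297;  ∫_0^3 -9*x dx = -81/2.
Sum: 243 − 297 − 81/2 = -189/2.
So RHS = -∫_0^3 v(x) φ(x) dx = 189/2.
LHS − RHS = -63 ≠ 0, so the identity fails.
(For a valid weak derivative the identity must hold for EVERY test function, in particular this one. The failure shows v is NOT the weak derivative of u.)
Correct weak derivative would be u'(x) = -4*x - 1.


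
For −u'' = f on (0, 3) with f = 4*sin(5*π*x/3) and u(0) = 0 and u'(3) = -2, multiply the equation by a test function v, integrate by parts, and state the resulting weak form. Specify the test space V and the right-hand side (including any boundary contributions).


V = {v ∈ H^1(0, 3) : v(0) = 0} (test functions vanish at x = 0 where u is specified); weak form: ∫_0^3 u'v' dx = ∫_0^3 (4*sin(5*π*x/3)) v dx − 2·v(3) for all v ∈ V.

Multiply both sides by a test function v and integrate from 0 to 3:
  ∫_0^3 −u''(x) v(x) dx = ∫_0^3 f(x) v(x) dx.
Integrate the LHS by parts once:
  ∫_0^3 −u'' v dx = −[u'(x) v(x)]_0^3 + ∫_0^3 u'(x) v'(x) dx.
Thus ∫_0^3 u'(x) v'(x) dx = ∫_0^3 f(x) v(x) dx + [u'(x) v(x)]_0^3.
Choose V so that boundary terms are either known or forced to vanish.
Mixed BC: u(0) = 0 (Dirichlet) and u'(3) = -2 (Neumann). Define V = {v ∈ H^1(0, 3) : v(0) = 0}. Then [u' v]_0^3 = u'(3)·v(3) − u'(0)·0 = − 2·v(3).
Weak formulation: find u (satisfying any essential BC) such that ∫_0^3 u'(x) v'(x) dx = ∫_0^3 f v dx − 2·v(3) for all v ∈ V (Dirichlet at 0 absorbed into V; Neumann datum at x = 3 contributes the boundary term).
Substituting f(x) = 4*sin(5*π*x/3), the right-hand side is ∫_0^3 (4*sin(5*π*x/3)) v dx − 2·v(3).


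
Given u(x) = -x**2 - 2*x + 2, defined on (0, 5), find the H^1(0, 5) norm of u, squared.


||u||_{H^1}^2 = 4370/3

The H^1 norm (squared) on an interval (0, L) is
  ||u||_{H^1}^2 = ∫_0^L u(x)^2 dx + ∫_0^L u'(x)^2 dx.
Compute u'(x) = -2*x - 2.
Then u(x)^2 = x**4 + 4*x**3 - 8*x + 4 and u'(x)^2 = 4*x**2 + 8*x + 4.
Integrate each monomial from 0 to 5 using ∫_0^5 c·x^n dx = c·5^(n+1)/(n+1):
  ∫_0^5 u(x)^2 dx = ∫_0^5 (x^4 + 4*x^3 - 8*x + 4) dx. Term by term:
    ∫_0^5 x^4 dx = 625;  ∫_0^5 4*x^3 dx = 625;  ∫_0^5 -8*x dx = -100;
    ∫_0^5 4 dx = 20.
  Sum: 625 + 625 − 100 + 20 = 1170.
  ∫_0^5 u'(x)^2 dx = ∫_0^5 (4*x^2 + 8*x + 4) dx. Term by term:
    ∫_0^5 4*x^2 dx = 500/3;  ∫_0^5 8*x dx = 100;  ∫_0^5 4 dx = 20.
  Sum: 500/3 + 100 + 20 = 860/3.
Adding: ||u||_{H^1}^2 = 1170 + 860/3 = 4370/3.


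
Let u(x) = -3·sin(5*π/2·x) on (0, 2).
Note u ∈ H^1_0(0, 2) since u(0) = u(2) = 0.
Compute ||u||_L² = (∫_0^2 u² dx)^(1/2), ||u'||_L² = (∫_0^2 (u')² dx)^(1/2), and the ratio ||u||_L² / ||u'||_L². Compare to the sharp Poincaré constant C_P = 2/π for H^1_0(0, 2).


||u||_L² / ||u'||_L² = 2/(5*π) < C_P = 2/π.

u(x) = -3·sin(5*π/2·x), so u'(x) = -15*π*cos(5*π*x/2)/2.
Writing u(x) = A·sin(kπx/L) with A = -3 and k = 5, use ∫_0^L sin²(kπx/L) dx = L/2 and ∫_0^L cos²(kπx/L) dx = L/2.
u² = 9·sin²(5*π/2·x) and (u')² = 225*π^2/4·cos²(5*π/2·x), and each of sin², cos² integrates to L/2 = 1 over (0, 2).
∫_0^2 u² dx = 9, so ||u||_L² = 3.
∫_0^2 (u')² dx = 225*π^2/4, so ||u'||_L² = 15*π/2.
Ratio ||u||_L² / ||u'||_L² = 2/(5*π).
Sharp Poincaré constant on H^1_0(0, 2) is C_P = L/π = 2/π, achieved by sin(π/2·x).
This is the k = 5 harmonic; the ratio L/(kπ) is strictly less than C_P = L/π, consistent with the sharp inequality ||u||_L² ≤ C_P ||u'||_L².


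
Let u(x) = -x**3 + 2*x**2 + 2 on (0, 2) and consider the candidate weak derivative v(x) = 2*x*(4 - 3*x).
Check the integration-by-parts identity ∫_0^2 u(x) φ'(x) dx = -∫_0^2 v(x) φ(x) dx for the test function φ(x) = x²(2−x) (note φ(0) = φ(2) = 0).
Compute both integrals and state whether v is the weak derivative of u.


LHS = 0, RHS = 0. No, v is not the weak derivative of u.

u(x) = -x**3 + 2*x**2 + 2, classical derivative u'(x) = -3*x**2 + 4*x.
φ(x) = x²(2−x), so φ'(x) = x*(4 - 3*x).
Note φ(0) = φ(2) = 0, so the boundary term u·φ vanishes.
LHS = ∫_0^2 u(x) φ'(x) dx = ∫_0^2 (3*x^5 - 10*x^4 + 8*x^3 - 6*x^2 + 8*x) dx. Term by term:
  ∫_0^2 3*x^5 dx = 32;  ∫_0^2 -10*x^4 dx = -64;  ∫_0^2 8*x^3 dx = 32;
  ∫_0^2 -6*x^2 dx = -16;  ∫_0^2 8*x dx = 16.
Sum: 32 − 64 + 32 − 16 + 16 = 0.
So LHS = 0.
∫_0^2 v(x) φ(x) dx = ∫_0^2 (6*x^5 - 20*x^4 + 16*x^3) dx. Term by term:
  ∫_0^2 6*x^5 dx = 64;  ∫_0^2 -20*x^4 dx = -128;  ∫_0^2 16*x^3 dx = 64.
Sum: 64 − 128 + 64 = 0.
So RHS = -∫_0^2 v(x) φ(x) dx = 0.
LHS = RHS, so the identity holds for this particular φ. But this is necessary, not sufficient: a weak derivative must satisfy the identity for EVERY test function in C_c^∞(0, 2).
Here u is smooth, so its weak derivative equals its classical derivative u'(x) = -3*x**2 + 4*x. Since v(x) = 2*x*(4 - 3*x) ≠ u'(x), v is NOT the weak derivative of u — the agreement for this single φ is a coincidence (the difference v − u' happens to be L²-orthogonal to this φ).


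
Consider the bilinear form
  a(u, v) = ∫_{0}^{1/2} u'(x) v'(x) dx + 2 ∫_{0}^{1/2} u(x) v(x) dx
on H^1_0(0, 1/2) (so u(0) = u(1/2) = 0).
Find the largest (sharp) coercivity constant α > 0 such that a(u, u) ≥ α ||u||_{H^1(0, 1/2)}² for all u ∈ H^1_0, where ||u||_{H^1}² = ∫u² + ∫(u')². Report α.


α = 1

Coercivity of a(·,·) on H^1_0(0, 1/2) means a(u, u) ≥ α ||u||_{H^1}² for every u ∈ H^1_0.
The interval has length L = 1/2, and Poincaré/coercivity depend only on L. Here a(u, u) = ∫(u')² + (2)·∫u².
Here c = 2 ≥ 1, so a(u,u) = ∫(u')² + c∫u² ≥ ∫(u')² + ∫u² = ||u||_{H^1}², i.e. α = 1 works. No larger α is possible: a(u,u) ≥ α||u||_{H^1}² means (1−α)∫(u')² ≥ (α−c)∫u², and for the modes u_n = sin(nπ(x−x₀)/L) (x₀ the left endpoint) one has ∫u_n²/∫(u_n')² = (L/(nπ))² → 0, so a(u_n,u_n)/||u_n||_{H^1}² → 1. Hence the optimal constant is α = 1.
Therefore α = 1.


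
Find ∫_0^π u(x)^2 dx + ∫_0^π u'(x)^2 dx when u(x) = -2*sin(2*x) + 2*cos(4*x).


||u||_{H^1(0,π)}^2 = 44*π

u'(x) = -8*sin(4*x) - 4*cos(2*x).
Expand u² and (u')² and integrate term by term on (0, π), using: for integers n ≥ 1, ∫_0^π sin²(nx) dx = ∫_0^π cos²(nx) dx = π/2; for n ≠ n', ∫_0^π sin(nx)sin(n'x) dx = ∫_0^π cos(nx)cos(n'x) dx = 0; and by product-to-sum, ∫_0^π sin(nx)cos(n'x) dx = ½∫_0^π [sin((n+n')x) + sin((n−n')x)] dx, which is 0 when n+n' is even and 2n/(n²−n'²) when n+n' is odd (it need not vanish on (0, π)).
  u² squared terms: (-2)²·∫sin(2x)² dx = 4·π/2 = 2*π;  (2)²·∫cos(4x)² dx = 4·π/2 = 2*π.
  u² cross terms: 2·(-2)·(2)·∫sin(2x)·cos(4x) dx = -8·(0) = 0.
  So ∫_0^π u² dx = 2*π + 2*π + 0 = 4*π.
  (u')² squared terms: (-8)²·∫sin(4x)² dx = 64·π/2 = 32*π;  (-4)²·∫cos(2x)² dx = 16·π/2 = 8*π.
  (u')² cross terms: 2·(-8)·(-4)·∫sin(4x)·cos(2x) dx = 64·(0) = 0.
  So ∫_0^π (u')² dx = 32*π + 8*π + 0 = 40*π.
||u||_{H^1}^2 = (4*π) + (40*π) = 44*π.


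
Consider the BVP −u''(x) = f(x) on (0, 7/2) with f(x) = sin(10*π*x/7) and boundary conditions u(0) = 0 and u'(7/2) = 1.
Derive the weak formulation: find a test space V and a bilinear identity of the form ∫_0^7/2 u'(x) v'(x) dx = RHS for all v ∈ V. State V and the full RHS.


V = {v ∈ H^1(0, 7/2) : v(0) = 0} (test functions vanish at x = 0 where u is specified); weak form: ∫_0^7/2 u'v' dx = ∫_0^7/2 (sin(10*π*x/7)) v dx + v(7/2) for all v ∈ V.

Multiply both sides by a test function v and integrate from 0 to 7/2:
  ∫_0^7/2 −u''(x) v(x) dx = ∫_0^7/2 f(x) v(x) dx.
Integrate the LHS by parts once:
  ∫_0^7/2 −u'' v dx = −[u'(x) v(x)]_0^7/2 + ∫_0^7/2 u'(x) v'(x) dx.
Thus ∫_0^7/2 u'(x) v'(x) dx = ∫_0^7/2 f(x) v(x) dx + [u'(x) v(x)]_0^7/2.
Choose V so that boundary terms are either known or forced to vanish.
Mixed BC: u(0) = 0 (Dirichlet) and u'(7/2) = 1 (Neumann). Define V = {v ∈ H^1(0, 7/2) : v(0) = 0}. Then [u' v]_0^7/2 = u'(7/2)·v(7/2) − u'(0)·0 = v(7/2).
Weak formulation: find u (satisfying any essential BC) such that ∫_0^7/2 u'(x) v'(x) dx = ∫_0^7/2 f v dx + v(7/2) for all v ∈ V (Dirichlet at 0 absorbed into V; Neumann datum at x = 7/2 contributes the boundary term).
Substituting f(x) = sin(10*π*x/7), the right-hand side is ∫_0^7/2 (sin(10*π*x/7)) v dx + v(7/2).


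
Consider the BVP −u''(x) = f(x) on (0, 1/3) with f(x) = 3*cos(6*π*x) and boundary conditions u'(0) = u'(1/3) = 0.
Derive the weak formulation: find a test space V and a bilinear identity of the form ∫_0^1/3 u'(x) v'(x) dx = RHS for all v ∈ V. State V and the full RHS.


V = H^1(0, 1/3) (no boundary constraint on v; u is determined up to an additive constant); weak form: ∫_0^1/3 u'v' dx = ∫_0^1/3 (3*cos(6*π*x)) v dx for all v ∈ V.

Multiply both sides by a test function v and integrate from 0 to 1/3:
  ∫_0^1/3 −u''(x) v(x) dx = ∫_0^1/3 f(x) v(x) dx.
Integrate the LHS by parts once:
  ∫_0^1/3 −u'' v dx = −[u'(x) v(x)]_0^1/3 + ∫_0^1/3 u'(x) v'(x) dx.
Thus ∫_0^1/3 u'(x) v'(x) dx = ∫_0^1/3 f(x) v(x) dx + [u'(x) v(x)]_0^1/3.
Choose V so that boundary terms are either known or forced to vanish.
u has homogeneous Neumann: u'(0) = u'(1/3) = 0. So [u' v]_0^1/3 = 0·v(1/3) − 0·v(0) = 0 for any v; take V = H^1(0, 1/3).
Weak formulation: find u (satisfying any essential BC) such that ∫_0^1/3 u'(x) v'(x) dx = ∫_0^1/3 f v dx for all v ∈ V (homogeneous Neumann, so boundary terms vanish).
Substituting f(x) = 3*cos(6*π*x), the right-hand side is ∫_0^1/3 (3*cos(6*π*x)) v dx.
Compatibility check (pure Neumann): taking v ≡ 1 ∈ V gives 0 = ∫_0^1/3 f dx + (0) − (0), i.e. ∫_0^1/3 f dx must equal u'(0) − u'(1/3) = 0. Indeed ∫_0^1/3 (3*cos(6*π*x)) dx = 0, so the data are compatible. The solution is then unique only up to an additive constant (fix it e.g. by requiring ∫_0^1/3 u dx = 0).


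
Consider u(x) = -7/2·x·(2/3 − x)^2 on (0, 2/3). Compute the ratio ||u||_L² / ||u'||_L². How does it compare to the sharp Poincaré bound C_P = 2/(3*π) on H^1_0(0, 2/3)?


||u||_L² / ||u'||_L² = sqrt(14)/21 < C_P = 2/(3*π).

u(x) = -7/2·x·(2/3 − x)^2, so u'(x) = -21*x^2/2 + 28*x/3 - 14/9.
u(x) = -7/2·x·(2/3 − x)^2 vanishes at x = 0 and x = 2/3, so u ∈ H^1_0(0, 2/3). Differentiate via the product rule and integrate the resulting polynomials term by term.
  ∫_0^2/3 u² dx = ∫_0^2/3 (49*x^6/4 - 98*x^5/3 + 98*x^4/3 - 392*x^3/27 + 196*x^2/81) dx. Term by term:
    ∫_0^2/3 49*x^6/4 dx = 224/2187;  ∫_0^2/3 -98*x^5/3 dx = -3136/6561;  ∫_0^2/3 98*x^4/3 dx = 3136/3645;
    ∫_0^2/3 -392*x^3/27 dx = -1568/2187;  ∫_0^2/3 196*x^2/81 dx = 1568/6561.
  Sum: 224/2187 − 3136/6561 + 3136/3645 − 1568/2187 + 1568/6561 = 224/32805.
  ∫_0^2/3 (u')² dx = ∫_0^2/3 (441*x^4/4 - 196*x^3 + 1078*x^2/9 - 784*x/27 + 196/81) dx. Term by term:
    ∫_0^2/3 441*x^4/4 dx = 392/135;  ∫_0^2/3 -196*x^3 dx = -784/81;  ∫_0^2/3 1078*x^2/9 dx = 8624/729;
    ∫_0^2/3 -784*x/27 dx = -1568/243;  ∫_0^2/3 196/81 dx = 392/243.
  Sum: 392/135 − 784/81 + 8624/729 − 1568/243 + 392/243 = 784/3645.
∫_0^2/3 u² dx = 224/32805, so ||u||_L² = 4*sqrt(70)/405.
∫_0^2/3 (u')² dx = 784/3645, so ||u'||_L² = 28*sqrt(5)/135.
Ratio ||u||_L² / ||u'||_L² = sqrt(14)/21.
Sharp Poincaré constant on H^1_0(0, 2/3) is C_P = L/π = 2/(3*π), achieved by sin(3*π/2·x).
A polynomial bump cannot attain the sharp Poincaré constant (only the first sine eigenfunction does), so the ratio is strictly less than C_P, consistent with ||u||_L² ≤ C_P ||u'||_L².


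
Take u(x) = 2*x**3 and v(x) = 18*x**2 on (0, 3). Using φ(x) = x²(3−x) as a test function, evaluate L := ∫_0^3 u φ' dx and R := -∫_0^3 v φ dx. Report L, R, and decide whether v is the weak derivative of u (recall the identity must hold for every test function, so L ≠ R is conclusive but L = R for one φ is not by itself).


LHS = -729/5, RHS = -2187/5. No, v is not the weak derivative of u.

u(x) = 2*x**3, classical derivative u'(x) = 6*x**2.
φ(x) = x²(3−x), so φ'(x) = 3*x*(2 - x).
Note φ(0) = φ(3) = 0, so the boundary term u·φ vanishes.
LHS = ∫_0^3 u(x) φ'(x) dx = ∫_0^3 (-6*x^5 + 12*x^4) dx. Term by term:
  ∫_0^3 -6*x^5 dx = -729;  ∫_0^3 12*x^4 dx = 2916/5.
Sum: -729 + 2916/5 = -729/5.
So LHS = -729/5.
∫_0^3 v(x) φ(x) dx = ∫_0^3 (-18*x^5 + 54*x^4) dx. Term by term:
  ∫_0^3 -18*x^5 dx = -2187;  ∫_0^3 54*x^4 dx = 13122/5.
Sum: -2187 + 13122/5 = 2187/5.
So RHS = -∫_0^3 v(x) φ(x) dx = -2187/5.
LHS − RHS = 1458/5 ≠ 0, so the identity fails.
(For a valid weak derivative the identity must hold for EVERY test function, in particular this one. The failure shows v is NOT the weak derivative of u.)
Correct weak derivative would be u'(x) = 6*x**2.


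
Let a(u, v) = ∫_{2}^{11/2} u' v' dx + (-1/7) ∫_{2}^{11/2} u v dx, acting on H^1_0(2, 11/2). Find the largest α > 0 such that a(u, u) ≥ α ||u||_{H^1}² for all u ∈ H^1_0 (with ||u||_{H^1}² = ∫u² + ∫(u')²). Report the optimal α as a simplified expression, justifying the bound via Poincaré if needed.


α = (-7 + 4*π^2)/(4*π^2 + 49)

Coercivity of a(·,·) on H^1_0(2, 11/2) means a(u, u) ≥ α ||u||_{H^1}² for every u ∈ H^1_0.
The interval has length L = 7/2, and Poincaré/coercivity depend only on L. Here a(u, u) = ∫(u')² + (-1/7)·∫u².
Here c = -1/7 < 0 with |c| < (π/L)² = 4*π^2/49, so coercivity still holds. The condition a(u,u) ≥ α||u||_{H^1}² reads (1−α)∫(u')² ≥ (α−c)∫u². Any admissible α is ≤ 1 (rapidly oscillating u have ∫u²/∫(u')² → 0), and α = 1 would force 0 ≥ (1−c)∫u², impossible since c < 1; so 1−α > 0. By the sharp Poincaré inequality on H^1_0 of an interval of length L, ∫(u')² ≥ (π/L)²∫u² with equality for the first sine mode sin(π(x−x₀)/L) (x₀ the left endpoint), so the inequality holds for all u iff (1−α)(π/L)² ≥ α − c, i.e. α ≤ ((π/L)² + c)/((π/L)² + 1) = (1 + c(L/π)²)/(1 + (L/π)²). (Direct route, valid since c ≤ 0: Poincaré gives c∫u² ≥ c(L/π)²∫(u')², so a(u,u) ≥ (1 + c(L/π)²)∫(u')², while ||u||_{H^1}² ≤ (1 + (L/π)²)∫(u')²; dividing yields the same α.) With (π/L)² = 4*π^2/49 and c = -1/7, the largest admissible constant is α = ((π/L)² + c)/((π/L)² + 1).
Simplifying, α = (-7 + 4*π^2)/(4*π^2 + 49).


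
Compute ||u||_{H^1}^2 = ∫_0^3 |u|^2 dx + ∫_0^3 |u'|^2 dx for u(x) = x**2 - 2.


||u||_{H^1}^2 = 303/5

The H^1 norm (squared) on an interval (0, L) is
  ||u||_{H^1}^2 = ∫_0^L u(x)^2 dx + ∫_0^L u'(x)^2 dx.
Compute u'(x) = 2*x.
Then u(x)^2 = x**4 - 4*x**2 + 4 and u'(x)^2 = 4*x**2.
Integrate each monomial from 0 to 3 using ∫_0^3 c·x^n dx = c·3^(n+1)/(n+1):
  ∫_0^3 u(x)^2 dx = ∫_0^3 (x^4 - 4*x^2 + 4) dx. Term by term:
    ∫_0^3 x^4 dx = 243/5;  ∫_0^3 -4*x^2 dx = -36;  ∫_0^3 4 dx = 12.
  Sum: 243/5 − 36 + 12 = 123/5.
  ∫_0^3 u'(x)^2 dx = ∫_0^3 (4*x^2) dx. Term by term:
    ∫_0^3 4*x^2 dx = 36.
Adding: ||u||_{H^1}^2 = 123/5 + 36 = 303/5.


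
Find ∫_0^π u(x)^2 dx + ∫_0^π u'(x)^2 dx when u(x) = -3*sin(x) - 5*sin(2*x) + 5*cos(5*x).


||u||_{H^1(0,π)}^2 = 5200/21 + 793*π/2

u'(x) = -25*sin(5*x) - 3*cos(x) - 10*cos(2*x).
Expand u² and (u')² and integrate term by term on (0, π), using: for integers n ≥ 1, ∫_0^π sin²(nx) dx = ∫_0^π cos²(nx) dx = π/2; for n ≠ n', ∫_0^π sin(nx)sin(n'x) dx = ∫_0^π cos(nx)cos(n'x) dx = 0; and by product-to-sum, ∫_0^π sin(nx)cos(n'x) dx = ½∫_0^π [sin((n+n')x) + sin((n−n')x)] dx, which is 0 when n+n' is even and 2n/(n²−n'²) when n+n' is odd (it need not vanish on (0, π)).
  u² squared terms: (-5)²·∫sin(2x)² dx = 25·π/2 = 25*π/2;  (-3)²·∫sin(x)² dx = 9·π/2 = 9*π/2;  (5)²·∫cos(5x)² dx = 25·π/2 = 25*π/2.
  u² cross terms: 2·(-5)·(-3)·∫sin(2x)·sin(x) dx = 30·(0) = 0;  2·(-5)·(5)·∫sin(2x)·cos(5x) dx = -50·(-4/21) = 200/21;  2·(-3)·(5)·∫sin(x)·cos(5x) dx = -30·(0) = 0.
  So ∫_0^π u² dx = 25*π/2 + 9*π/2 + 25*π/2 + 0 + 200/21 + 0 = 200/21 + 59*π/2.
  (u')² squared terms: (-25)²·∫sin(5x)² dx = 625·π/2 = 625*π/2;  (-10)²·∫cos(2x)² dx = 100·π/2 = 50*π;  (-3)²·∫cos(x)² dx = 9·π/2 = 9*π/2.
  (u')² cross terms: 2·(-25)·(-10)·∫sin(5x)·cos(2x) dx = 500·(10/21) = 5000/21;  2·(-25)·(-3)·∫sin(5x)·cos(x) dx = 150·(0) = 0;  2·(-10)·(-3)·∫cos(2x)·cos(x) dx = 60·(0) = 0.
  So ∫_0^π (u')² dx = 625*π/2 + 50*π + 9*π/2 + 5000/21 + 0 + 0 = 5000/21 + 367*π.
||u||_{H^1}^2 = (200/21 + 59*π/2) + (5000/21 + 367*π) = 5200/21 + 793*π/2.


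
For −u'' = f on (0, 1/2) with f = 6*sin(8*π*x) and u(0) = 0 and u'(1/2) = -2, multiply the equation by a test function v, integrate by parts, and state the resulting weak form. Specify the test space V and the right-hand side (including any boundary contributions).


V = {v ∈ H^1(0, 1/2) : v(0) = 0} (test functions vanish at x = 0 where u is specified); weak form: ∫_0^1/2 u'v' dx = ∫_0^1/2 (6*sin(8*π*x)) v dx − 2·v(1/2) for all v ∈ V.

Multiply both sides by a test function v and integrate from 0 to 1/2:
  ∫_0^1/2 −u''(x) v(x) dx = ∫_0^1/2 f(x) v(x) dx.
Integrate the LHS by parts once:
  ∫_0^1/2 −u'' v dx = −[u'(x) v(x)]_0^1/2 + ∫_0^1/2 u'(x) v'(x) dx.
Thus ∫_0^1/2 u'(x) v'(x) dx = ∫_0^1/2 f(x) v(x) dx + [u'(x) v(x)]_0^1/2.
Choose V so that boundary terms are either known or forced to vanish.
Mixed BC: u(0) = 0 (Dirichlet) and u'(1/2) = -2 (Neumann). Define V = {v ∈ H^1(0, 1/2) : v(0) = 0}. Then [u' v]_0^1/2 = u'(1/2)·v(1/2) − u'(0)·0 = − 2·v(1/2).
Weak formulation: find u (satisfying any essential BC) such that ∫_0^1/2 u'(x) v'(x) dx = ∫_0^1/2 f v dx − 2·v(1/2) for all v ∈ V (Dirichlet at 0 absorbed into V; Neumann datum at x = 1/2 contributes the boundary term).
Substituting f(x) = 6*sin(8*π*x), the right-hand side is ∫_0^1/2 (6*sin(8*π*x)) v dx − 2·v(1/2).


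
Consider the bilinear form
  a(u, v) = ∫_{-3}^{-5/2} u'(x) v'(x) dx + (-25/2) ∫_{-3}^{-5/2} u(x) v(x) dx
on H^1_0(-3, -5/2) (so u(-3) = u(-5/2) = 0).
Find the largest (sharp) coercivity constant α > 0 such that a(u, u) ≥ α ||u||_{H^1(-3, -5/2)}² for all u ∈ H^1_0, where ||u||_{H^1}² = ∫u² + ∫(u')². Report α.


α = (-25 + 8*π^2)/(2*(1 + 4*π^2))

Coercivity of a(·,·) on H^1_0(-3, -5/2) means a(u, u) ≥ α ||u||_{H^1}² for every u ∈ H^1_0.
The interval has length L = 1/2, and Poincaré/coercivity depend only on L. Here a(u, u) = ∫(u')² + (-25/2)·∫u².
Here c = -25/2 < 0 with |c| < (π/L)² = 4*π^2, so coercivity still holds. The condition a(u,u) ≥ α||u||_{H^1}² reads (1−α)∫(u')² ≥ (α−c)∫u². Any admissible α is ≤ 1 (rapidly oscillating u have ∫u²/∫(u')² → 0), and α = 1 would force 0 ≥ (1−c)∫u², impossible since c < 1; so 1−α > 0. By the sharp Poincaré inequality on H^1_0 of an interval of length L, ∫(u')² ≥ (π/L)²∫u² with equality for the first sine mode sin(π(x−x₀)/L) (x₀ the left endpoint), so the inequality holds for all u iff (1−α)(π/L)² ≥ α − c, i.e. α ≤ ((π/L)² + c)/((π/L)² + 1) = (1 + c(L/π)²)/(1 + (L/π)²). (Direct route, valid since c ≤ 0: Poincaré gives c∫u² ≥ c(L/π)²∫(u')², so a(u,u) ≥ (1 + c(L/π)²)∫(u')², while ||u||_{H^1}² ≤ (1 + (L/π)²)∫(u')²; dividing yields the same α.) With (π/L)² = 4*π^2 and c = -25/2, the largest admissible constant is α = ((π/L)² + c)/((π/L)² + 1).
Simplifying, α = (-25 + 8*π^2)/(2*(1 + 4*π^2)).


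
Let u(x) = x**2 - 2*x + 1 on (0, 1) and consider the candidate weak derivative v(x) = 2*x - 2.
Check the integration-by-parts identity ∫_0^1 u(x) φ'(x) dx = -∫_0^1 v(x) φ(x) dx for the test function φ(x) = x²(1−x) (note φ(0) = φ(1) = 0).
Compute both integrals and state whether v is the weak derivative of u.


LHS = 1/15, RHS = 1/15. Yes, v = u' weakly.

u(x) = x**2 - 2*x + 1, classical derivative u'(x) = 2*x - 2.
φ(x) = x²(1−x), so φ'(x) = x*(2 - 3*x).
Note φ(0) = φ(1) = 0, so the boundary term u·φ vanishes.
LHS = ∫_0^1 u(x) φ'(x) dx = ∫_0^1 (-3*x^4 + 8*x^3 - 7*x^2 + 2*x) dx. Term by term:
  ∫_0^1 -3*x^4 dx = -3/5;  ∫_0^1 8*x^3 dx = 2;  ∫_0^1 -7*x^2 dx = -7/3;
  ∫_0^1 2*x dx = 1.
Sum: -3/5 + 2 − 7/3 + 1 = 1/15.
So LHS = 1/15.
∫_0^1 v(x) φ(x) dx = ∫_0^1 (-2*x^4 + 4*x^3 - 2*x^2) dx. Term by term:
  ∫_0^1 -2*x^4 dx = -2/5;  ∫_0^1 4*x^3 dx = 1;  ∫_0^1 -2*x^2 dx = -2/3.
Sum: -2/5 + 1 − 2/3 = -1/15.
So RHS = -∫_0^1 v(x) φ(x) dx = 1/15.
LHS = RHS, so the identity holds for this test φ.
Moreover u is smooth here and v(x) = u'(x) = 2*x - 2 pointwise, so the identity holds for every test function. Hence v is the weak derivative of u.


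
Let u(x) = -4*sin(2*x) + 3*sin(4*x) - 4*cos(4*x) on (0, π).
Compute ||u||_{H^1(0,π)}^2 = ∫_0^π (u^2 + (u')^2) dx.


||u||_{H^1(0,π)}^2 = 505*π/2

u'(x) = 16*sin(4*x) - 8*cos(2*x) + 12*cos(4*x).
Expand u² and (u')² and integrate term by term on (0, π), using: for integers n ≥ 1, ∫_0^π sin²(nx) dx = ∫_0^π cos²(nx) dx = π/2; for n ≠ n', ∫_0^π sin(nx)sin(n'x) dx = ∫_0^π cos(nx)cos(n'x) dx = 0; and by product-to-sum, ∫_0^π sin(nx)cos(n'x) dx = ½∫_0^π [sin((n+n')x) + sin((n−n')x)] dx, which is 0 when n+n' is even and 2n/(n²−n'²) when n+n' is odd (it need not vanish on (0, π)).
  u² squared terms: (-4)²·∫cos(4x)² dx = 16·π/2 = 8*π;  (-4)²·∫sin(2x)² dx = 16·π/2 = 8*π;  (3)²·∫sin(4x)² dx = 9·π/2 = 9*π/2.
  u² cross terms: 2·(-4)·(-4)·∫cos(4x)·sin(2x) dx = 32·(0) = 0;  2·(-4)·(3)·∫cos(4x)·sin(4x) dx = -24·(0) = 0;  2·(-4)·(3)·∫sin(2x)·sin(4x) dx = -24·(0) = 0.
  So ∫_0^π u² dx = 8*π + 8*π + 9*π/2 + 0 + 0 + 0 = 41*π/2.
  (u')² squared terms: (-8)²·∫cos(2x)² dx = 64·π/2 = 32*π;  (12)²·∫cos(4x)² dx = 144·π/2 = 72*π;  (16)²·∫sin(4x)² dx = 256·π/2 = 128*π.
  (u')² cross terms: 2·(-8)·(12)·∫cos(2x)·cos(4x) dx = -192·(0) = 0;  2·(-8)·(16)·∫cos(2x)·sin(4x) dx = -256·(0) = 0;  2·(12)·(16)·∫cos(4x)·sin(4x) dx = 384·(0) = 0.
  So ∫_0^π (u')² dx = 32*π + 72*π + 128*π + 0 + 0 + 0 = 232*π.
||u||_{H^1}^2 = (41*π/2) + (232*π) = 505*π/2.


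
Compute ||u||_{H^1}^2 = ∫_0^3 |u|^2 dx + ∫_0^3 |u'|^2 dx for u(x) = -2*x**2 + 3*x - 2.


||u||_{H^1}^2 = 627/5

The H^1 norm (squared) on an interval (0, L) is
  ||u||_{H^1}^2 = ∫_0^L u(x)^2 dx + ∫_0^L u'(x)^2 dx.
Compute u'(x) = 3 - 4*x.
Then u(x)^2 = 4*x**4 - 12*x**3 + 17*x**2 - 12*x + 4 and u'(x)^2 = 16*x**2 - 24*x + 9.
Integrate each monomial from 0 to 3 using ∫_0^3 c·x^n dx = c·3^(n+1)/(n+1):
  ∫_0^3 u(x)^2 dx = ∫_0^3 (4*x^4 - 12*x^3 + 17*x^2 - 12*x + 4) dx. Term by term:
    ∫_0^3 4*x^4 dx = 972/5;  ∫_0^3 -12*x^3 dx = -243;  ∫_0^3 17*x^2 dx = 153;
    ∫_0^3 -12*x dx = -54;  ∫_0^3 4 dx = 12.
  Sum: 972/5 − 243 + 153 − 54 + 12 = 312/5.
  ∫_0^3 u'(x)^2 dx = ∫_0^3 (16*x^2 - 24*x + 9) dx. Term by term:
    ∫_0^3 16*x^2 dx = 144;  ∫_0^3 -24*x dx = -108;  ∫_0^3 9 dx = 27.
  Sum: 144 − 108 + 27 = 63.
Adding: ||u||_{H^1}^2 = 312/5 + 63 = 627/5.


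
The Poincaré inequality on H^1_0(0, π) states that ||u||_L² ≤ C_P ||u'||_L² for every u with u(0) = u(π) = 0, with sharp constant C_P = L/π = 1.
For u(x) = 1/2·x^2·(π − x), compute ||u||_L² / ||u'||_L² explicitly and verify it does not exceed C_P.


||u||_L² / ||u'||_L² = sqrt(14)*π/14 < C_P = 1.

u(x) = 1/2·x^2·(π − x), so u'(x) = x*(-3*x + 2*π)/2.
u(x) = 1/2·x^2·(π − x) vanishes at x = 0 and x = π, so u ∈ H^1_0(0, π). Differentiate via the product rule and integrate the resulting polynomials term by term.
  ∫_0^π u² dx = ∫_0^π (x^6/4 - π*x^5/2 + π^2*x^4/4) dx. Term by term:
    ∫_0^π x^6/4 dx = π^7/28;  ∫_0^π -π*x^5/2 dx = -π^7/12;  ∫_0^π π^2*x^4/4 dx = π^7/20.
  Sum: π^7/28 − π^7/12 + π^7/20 = π^7/420.
  ∫_0^π (u')² dx = ∫_0^π (9*x^4/4 - 3*π*x^3 + π^2*x^2) dx. Term by term:
    ∫_0^π 9*x^4/4 dx = 9*π^5/20;  ∫_0^π -3*π*x^3 dx = -3*π^5/4;  ∫_0^π π^2*x^2 dx = π^5/3.
  Sum: 9*π^5/20 − 3*π^5/4 + π^5/3 = π^5/30.
∫_0^π u² dx = π^7/420, so ||u||_L² = sqrt(105)*π^(7/2)/210.
∫_0^π (u')² dx = π^5/30, so ||u'||_L² = sqrt(30)*π^(5/2)/30.
Ratio ||u||_L² / ||u'||_L² = sqrt(14)*π/14.
Sharp Poincaré constant on H^1_0(0, π) is C_P = L/π = 1, achieved by sin(x).
A polynomial bump cannot attain the sharp Poincaré constant (only the first sine eigenfunction does), so the ratio is strictly less than C_P, consistent with ||u||_L² ≤ C_P ||u'||_L².


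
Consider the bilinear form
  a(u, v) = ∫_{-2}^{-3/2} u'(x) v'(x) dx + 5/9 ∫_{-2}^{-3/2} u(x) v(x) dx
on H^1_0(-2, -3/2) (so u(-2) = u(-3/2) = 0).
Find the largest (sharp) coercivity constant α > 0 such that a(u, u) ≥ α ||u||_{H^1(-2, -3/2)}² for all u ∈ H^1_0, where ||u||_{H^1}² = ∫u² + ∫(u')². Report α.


α = (5 + 36*π^2)/(9*(1 + 4*π^2))

Coercivity of a(·,·) on H^1_0(-2, -3/2) means a(u, u) ≥ α ||u||_{H^1}² for every u ∈ H^1_0.
The interval has length L = 1/2, and Poincaré/coercivity depend only on L. Here a(u, u) = ∫(u')² + (5/9)·∫u².
Here 0 < c = 5/9 < 1. The condition a(u,u) ≥ α||u||_{H^1}² reads (1−α)∫(u')² ≥ (α−c)∫u². Any admissible α is ≤ 1 (rapidly oscillating u have ∫u²/∫(u')² → 0), and α = 1 would force 0 ≥ (1−c)∫u², impossible since c < 1; so 1−α > 0. By the sharp Poincaré inequality on H^1_0 of an interval of length L, ∫(u')² ≥ (π/L)²∫u² with equality for the first sine mode sin(π(x−x₀)/L) (x₀ the left endpoint), so the inequality holds for all u iff (1−α)(π/L)² ≥ α − c, i.e. α ≤ ((π/L)² + c)/((π/L)² + 1) = (1 + c(L/π)²)/(1 + (L/π)²). With (π/L)² = 4*π^2 and c = 5/9, the largest admissible constant is α = ((π/L)² + c)/((π/L)² + 1).
Simplifying, α = (5 + 36*π^2)/(9*(1 + 4*π^2)).


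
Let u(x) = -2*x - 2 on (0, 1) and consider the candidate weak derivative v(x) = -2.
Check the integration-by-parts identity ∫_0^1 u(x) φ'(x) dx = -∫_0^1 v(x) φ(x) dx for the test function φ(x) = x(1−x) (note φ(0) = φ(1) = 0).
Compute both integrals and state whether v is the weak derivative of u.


LHS = 1/3, RHS = 1/3. Yes, v = u' weakly.

u(x) = -2*x - 2, classical derivative u'(x) = -2.
φ(x) = x(1−x), so φ'(x) = 1 - 2*x.
Note φ(0) = φ(1) = 0, so the boundary term u·φ vanishes.
LHS = ∫_0^1 u(x) φ'(x) dx = ∫_0^1 (4*x^2 + 2*x - 2) dx. Term by term:
  ∫_0^1 4*x^2 dx = 4/3;  ∫_0^1 2*x dx = 1;  ∫_0^1 -2 dx = -2.
Sum: 4/3 + 1 − 2 = 1/3.
So LHS = 1/3.
∫_0^1 v(x) φ(x) dx = ∫_0^1 (2*x^2 - 2*x) dx. Term by term:
  ∫_0^1 2*x^2 dx = 2/3;  ∫_0^1 -2*x dx = -1.
Sum: 2/3 − 1 = -1/3.
So RHS = -∫_0^1 v(x) φ(x) dx = 1/3.
LHS = RHS, so the identity holds for this test φ.
Moreover u is smooth here and v(x) = u'(x) = -2 pointwise, so the identity holds for every test function. Hence v is the weak derivative of u.


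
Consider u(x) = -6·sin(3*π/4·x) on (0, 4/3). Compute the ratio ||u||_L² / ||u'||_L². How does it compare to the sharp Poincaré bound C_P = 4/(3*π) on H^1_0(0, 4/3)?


||u||_L² / ||u'||_L² = 4/(3*π) = C_P.

u(x) = -6·sin(3*π/4·x), so u'(x) = -9*π*cos(3*π*x/4)/2.
Writing u(x) = A·sin(kπx/L) with A = -6 and k = 1, use ∫_0^L sin²(kπx/L) dx = L/2 and ∫_0^L cos²(kπx/L) dx = L/2.
u² = 36·sin²(3*π/4·x) and (u')² = 81*π^2/4·cos²(3*π/4·x), and each of sin², cos² integrates to L/2 = 2/3 over (0, 4/3).
∫_0^4/3 u² dx = 24, so ||u||_L² = 2*sqrt(6).
∫_0^4/3 (u')² dx = 27*π^2/2, so ||u'||_L² = 3*sqrt(6)*π/2.
Ratio ||u||_L² / ||u'||_L² = 4/(3*π).
Sharp Poincaré constant on H^1_0(0, 4/3) is C_P = L/π = 4/(3*π), achieved by sin(3*π/4·x).
This is the k = 1 eigenfunction (up to amplitude), so the ratio equals the sharp Poincaré constant exactly.


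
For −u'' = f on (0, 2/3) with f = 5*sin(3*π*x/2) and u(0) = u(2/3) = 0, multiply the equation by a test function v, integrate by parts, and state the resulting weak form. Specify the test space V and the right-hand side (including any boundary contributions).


V = H^1_0(0, 2/3) (so v(0) = v(2/3) = 0); weak form: ∫_0^2/3 u'v' dx = ∫_0^2/3 (5*sin(3*π*x/2)) v dx for all v ∈ V.

Multiply both sides by a test function v and integrate from 0 to 2/3:
  ∫_0^2/3 −u''(x) v(x) dx = ∫_0^2/3 f(x) v(x) dx.
Integrate the LHS by parts once:
  ∫_0^2/3 −u'' v dx = −[u'(x) v(x)]_0^2/3 + ∫_0^2/3 u'(x) v'(x) dx.
Thus ∫_0^2/3 u'(x) v'(x) dx = ∫_0^2/3 f(x) v(x) dx + [u'(x) v(x)]_0^2/3.
Choose V so that boundary terms are either known or forced to vanish.
u is Dirichlet: u(0) = u(2/3) = 0. Let V = H^1_0(0, 2/3); then v(0) = v(2/3) = 0, and [u' v]_0^2/3 = 0.
Weak formulation: find u (satisfying any essential BC) such that ∫_0^2/3 u'(x) v'(x) dx = ∫_0^2/3 f v dx for all v ∈ V.
Substituting f(x) = 5*sin(3*π*x/2), the right-hand side is ∫_0^2/3 (5*sin(3*π*x/2)) v dx.


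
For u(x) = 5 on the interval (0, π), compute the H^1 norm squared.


||u||_{H^1(0,π)}^2 = 25*π

u'(x) = 0.
Expand u² and (u')² and integrate term by term on (0, π), using: for integers n ≥ 1, ∫_0^π sin²(nx) dx = ∫_0^π cos²(nx) dx = π/2; for n ≠ n', ∫_0^π sin(nx)sin(n'x) dx = ∫_0^π cos(nx)cos(n'x) dx = 0; and by product-to-sum, ∫_0^π sin(nx)cos(n'x) dx = ½∫_0^π [sin((n+n')x) + sin((n−n')x)] dx, which is 0 when n+n' is even and 2n/(n²−n'²) when n+n' is odd (it need not vanish on (0, π)). For the constant mode: ∫_0^π 1 dx = π, ∫_0^π cos(nx) dx = 0, ∫_0^π sin(nx) dx = (1−(−1)^n)/n.
  u² squared terms: (5)²·∫1 dx = 25·π = 25*π.
  So ∫_0^π u² dx = 25*π.
  u' ≡ 0, so ∫_0^π (u')² dx = 0.
||u||_{H^1}^2 = (25*π) + (0) = 25*π.


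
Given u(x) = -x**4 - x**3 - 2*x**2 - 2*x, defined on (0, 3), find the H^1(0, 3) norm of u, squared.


||u||_{H^1}^2 = 360033/20

The H^1 norm (squared) on an interval (0, L) is
  ||u||_{H^1}^2 = ∫_0^L u(x)^2 dx + ∫_0^L u'(x)^2 dx.
Compute u'(x) = -4*x**3 - 3*x**2 - 4*x - 2.
Then u(x)^2 = x**8 + 2*x**7 + 5*x**6 + 8*x**5 + 8*x**4 + 8*x**3 + 4*x**2 and u'(x)^2 = 16*x**6 + 24*x**5 + 41*x**4 + 40*x**3 + 28*x**2 + 16*x + 4.
Integrate each monomial from 0 to 3 using ∫_0^3 c·x^n dx = c·3^(n+1)/(n+1):
  ∫_0^3 u(x)^2 dx = ∫_0^3 (x^8 + 2*x^7 + 5*x^6 + 8*x^5 + 8*x^4 + 8*x^3 + 4*x^2) dx. Term by term:
    ∫_0^3 x^8 dx = 2187;  ∫_0^3 2*x^7 dx = 6561/4;  ∫_0^3 5*x^6 dx = 10935/7;
    ∫_0^3 8*x^5 dx = 972;  ∫_0^3 8*x^4 dx = 1944/5;  ∫_0^3 8*x^3 dx = 162;
    ∫_0^3 4*x^2 dx = 36.
  Sum: 2187 + 6561/4 + 10935/7 + 972 + 1944/5 + 162 + 36 = 972747/140.
  ∫_0^3 u'(x)^2 dx = ∫_0^3 (16*x^6 + 24*x^5 + 41*x^4 + 40*x^3 + 28*x^2 + 16*x + 4) dx. Term by term:
    ∫_0^3 16*x^6 dx = 34992/7;  ∫_0^3 24*x^5 dx = 2916;  ∫_0^3 41*x^4 dx = 9963/5;
    ∫_0^3 40*x^3 dx = 810;  ∫_0^3 28*x^2 dx = 252;  ∫_0^3 16*x dx = 72;
    ∫_0^3 4 dx = 12.
  Sum: 34992/7 + 2916 + 9963/5 + 810 + 252 + 72 + 12 = 386871/35.
Adding: ||u||_{H^1}^2 = 972747/140 + 386871/35 = 360033/20.


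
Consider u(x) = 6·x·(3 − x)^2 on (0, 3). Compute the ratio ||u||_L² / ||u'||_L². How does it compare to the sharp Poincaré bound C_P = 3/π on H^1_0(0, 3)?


||u||_L² / ||u'||_L² = 3*sqrt(14)/14 < C_P = 3/π.

u(x) = 6·x·(3 − x)^2, so u'(x) = 18*(x - 3)*(x - 1).
u(x) = 6·x·(3 − x)^2 vanishes at x = 0 and x = 3, so u ∈ H^1_0(0, 3). Differentiate via the product rule and integrate the resulting polynomials term by term.
  ∫_0^3 u² dx = ∫_0^3 (36*x^6 - 432*x^5 + 1944*x^4 - 3888*x^3 + 2916*x^2) dx. Term by term:
    ∫_0^3 36*x^6 dx = 78732/7;  ∫_0^3 -432*x^5 dx = -52488;  ∫_0^3 1944*x^4 dx = 472392/5;
    ∫_0^3 -3888*x^3 dx = -78732;  ∫_0^3 2916*x^2 dx = 26244.
  Sum: 78732/7 − 52488 + 472392/5 − 78732 + 26244 = 26244/35.
  ∫_0^3 (u')² dx = ∫_0^3 (324*x^4 - 2592*x^3 + 7128*x^2 - 7776*x + 2916) dx. Term by term:
    ∫_0^3 324*x^4 dx = 78732/5;  ∫_0^3 -2592*x^3 dx = -52488;  ∫_0^3 7128*x^2 dx = 64152;
    ∫_0^3 -7776*x dx = -34992;  ∫_0^3 2916 dx = 8748.
  Sum: 78732/5 − 52488 + 64152 − 34992 + 8748 = 5832/5.
∫_0^3 u² dx = 26244/35, so ||u||_L² = 162*sqrt(35)/35.
∫_0^3 (u')² dx = 5832/5, so ||u'||_L² = 54*sqrt(10)/5.
Ratio ||u||_L² / ||u'||_L² = 3*sqrt(14)/14.
Sharp Poincaré constant on H^1_0(0, 3) is C_P = L/π = 3/π, achieved by sin(π/3·x).
A polynomial bump cannot attain the sharp Poincaré constant (only the first sine eigenfunction does), so the ratio is strictly less than C_P, consistent with ||u||_L² ≤ C_P ||u'||_L².


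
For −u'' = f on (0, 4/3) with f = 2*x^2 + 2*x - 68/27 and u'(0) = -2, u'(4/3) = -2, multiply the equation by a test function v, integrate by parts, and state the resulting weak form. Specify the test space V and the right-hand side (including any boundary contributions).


V = H^1(0, 4/3) (v unrestricted at boundary; u is determined up to an additive constant); weak form: ∫_0^4/3 u'v' dx = ∫_0^4/3 (2*x^2 + 2*x - 68/27) v dx − 2·v(4/3) + 2·v(0) for all v ∈ V.

Multiply both sides by a test function v and integrate from 0 to 4/3:
  ∫_0^4/3 −u''(x) v(x) dx = ∫_0^4/3 f(x) v(x) dx.
Integrate the LHS by parts once:
  ∫_0^4/3 −u'' v dx = −[u'(x) v(x)]_0^4/3 + ∫_0^4/3 u'(x) v'(x) dx.
Thus ∫_0^4/3 u'(x) v'(x) dx = ∫_0^4/3 f(x) v(x) dx + [u'(x) v(x)]_0^4/3.
Choose V so that boundary terms are either known or forced to vanish.
u has inhomogeneous Neumann u'(0) = -2, u'(4/3) = -2. [u' v]_0^4/3 = (-2)·v(4/3) − (-2)·v(0) = − 2·v(4/3) + 2·v(0). Take V = H^1(0, 4/3); boundary term becomes part of RHS.
Weak formulation: find u (satisfying any essential BC) such that ∫_0^4/3 u'(x) v'(x) dx = ∫_0^4/3 f v dx − 2·v(4/3) + 2·v(0) for all v ∈ V (Neumann data are natural BCs: they enter the RHS as boundary terms).
Substituting f(x) = 2*x^2 + 2*x - 68/27, the right-hand side is ∫_0^4/3 (2*x^2 + 2*x - 68/27) v dx − 2·v(4/3) + 2·v(0).
Compatibility check (pure Neumann): taking v ≡ 1 ∈ V gives 0 = ∫_0^4/3 f dx + (-2) − (-2), i.e. ∫_0^4/3 f dx must equal u'(0) − u'(4/3) = 0. Indeed ∫_0^4/3 (2*x^2 + 2*x - 68/27) dx = 0, so the data are compatible. The solution is then unique only up to an additive constant (fix it e.g. by requiring ∫_0^4/3 u dx = 0).


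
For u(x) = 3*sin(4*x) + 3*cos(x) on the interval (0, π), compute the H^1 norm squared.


||u||_{H^1(0,π)}^2 = 96/5 + 171*π/2

u'(x) = -3*sin(x) + 12*cos(4*x).
Expand u² and (u')² and integrate term by term on (0, π), using: for integers n ≥ 1, ∫_0^π sin²(nx) dx = ∫_0^π cos²(nx) dx = π/2; for n ≠ n', ∫_0^π sin(nx)sin(n'x) dx = ∫_0^π cos(nx)cos(n'x) dx = 0; and by product-to-sum, ∫_0^π sin(nx)cos(n'x) dx = ½∫_0^π [sin((n+n')x) + sin((n−n')x)] dx, which is 0 when n+n' is even and 2n/(n²−n'²) when n+n' is odd (it need not vanish on (0, π)).
  u² squared terms: (3)²·∫cos(x)² dx = 9·π/2 = 9*π/2;  (3)²·∫sin(4x)² dx = 9·π/2 = 9*π/2.
  u² cross terms: 2·(3)·(3)·∫cos(x)·sin(4x) dx = 18·(8/15) = 48/5.
  So ∫_0^π u² dx = 9*π/2 + 9*π/2 + 48/5 = 48/5 + 9*π.
  (u')² squared terms: (-3)²·∫sin(x)² dx = 9·π/2 = 9*π/2;  (12)²·∫cos(4x)² dx = 144·π/2 = 72*π.
  (u')² cross terms: 2·(-3)·(12)·∫sin(x)·cos(4x) dx = -72·(-2/15) = 48/5.
  So ∫_0^π (u')² dx = 9*π/2 + 72*π + 48/5 = 48/5 + 153*π/2.
||u||_{H^1}^2 = (48/5 + 9*π) + (48/5 + 153*π/2) = 96/5 + 171*π/2.


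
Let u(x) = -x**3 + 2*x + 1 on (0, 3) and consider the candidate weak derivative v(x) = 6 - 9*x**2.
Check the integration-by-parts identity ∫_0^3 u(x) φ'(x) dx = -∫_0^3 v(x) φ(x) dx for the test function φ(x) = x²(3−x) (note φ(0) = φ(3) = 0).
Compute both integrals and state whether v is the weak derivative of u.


LHS = 297/5, RHS = 891/5. No, v is not the weak derivative of u.

u(x) = -x**3 + 2*x + 1, classical derivative u'(x) = 2 - 3*x**2.
φ(x) = x²(3−x), so φ'(x) = 3*x*(2 - x).
Note φ(0) = φ(3) = 0, so the boundary term u·φ vanishes.
LHS = ∫_0^3 u(x) φ'(x) dx = ∫_0^3 (3*x^5 - 6*x^4 - 6*x^3 + 9*x^2 + 6*x) dx. Term by term:
  ∫_0^3 3*x^5 dx = 729/2;  ∫_0^3 -6*x^4 dx = -1458/5;  ∫_0^3 -6*x^3 dx = -243/2;
  ∫_0^3 9*x^2 dx = 81;  ∫_0^3 6*x dx = 27.
Sum: 729/2 − 1458/5 − 243/2 + 81 + 27 = 297/5.
So LHS = 297/5.
∫_0^3 v(x) φ(x) dx = ∫_0^3 (9*x^5 - 27*x^4 - 6*x^3 + 18*x^2) dx. Term by term:
  ∫_0^3 9*x^5 dx = 2187/2;  ∫_0^3 -27*x^4 dx = -6561/5;  ∫_0^3 -6*x^3 dx = -243/2;
  ∫_0^3 18*x^2 dx = 162.
Sum: 2187/2 − 6561/5 − 243/2 + 162 = -891/5.
So RHS = -∫_0^3 v(x) φ(x) dx = 891/5.
LHS − RHS = -594/5 ≠ 0, so the identity fails.
(For a valid weak derivative the identity must hold for EVERY test function, in particular this one. The failure shows v is NOT the weak derivative of u.)
Correct weak derivative would be u'(x) = 2 - 3*x**2.


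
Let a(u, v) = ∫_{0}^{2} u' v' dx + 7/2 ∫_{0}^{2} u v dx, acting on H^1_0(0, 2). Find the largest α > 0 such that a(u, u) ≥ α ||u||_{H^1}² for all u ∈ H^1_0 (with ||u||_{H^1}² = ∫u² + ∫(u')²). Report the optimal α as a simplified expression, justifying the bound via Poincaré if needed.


α = 1

Coercivity of a(·,·) on H^1_0(0, 2) means a(u, u) ≥ α ||u||_{H^1}² for every u ∈ H^1_0.
The interval has length L = 2, and Poincaré/coercivity depend only on L. Here a(u, u) = ∫(u')² + (7/2)·∫u².
Here c = 7/2 ≥ 1, so a(u,u) = ∫(u')² + c∫u² ≥ ∫(u')² + ∫u² = ||u||_{H^1}², i.e. α = 1 works. No larger α is possible: a(u,u) ≥ α||u||_{H^1}² means (1−α)∫(u')² ≥ (α−c)∫u², and for the modes u_n = sin(nπ(x−x₀)/L) (x₀ the left endpoint) one has ∫u_n²/∫(u_n')² = (L/(nπ))² → 0, so a(u_n,u_n)/||u_n||_{H^1}² → 1. Hence the optimal constant is α = 1.
Therefore α = 1.


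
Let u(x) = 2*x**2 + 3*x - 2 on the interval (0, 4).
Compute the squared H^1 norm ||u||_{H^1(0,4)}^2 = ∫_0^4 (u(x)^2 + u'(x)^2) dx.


||u||_{H^1}^2 = 31468/15

The H^1 norm (squared) on an interval (0, L) is
  ||u||_{H^1}^2 = ∫_0^L u(x)^2 dx + ∫_0^L u'(x)^2 dx.
Compute u'(x) = 4*x + 3.
Then u(x)^2 = 4*x**4 + 12*x**3 + x**2 - 12*x + 4 and u'(x)^2 = 16*x**2 + 24*x + 9.
Integrate each monomial from 0 to 4 using ∫_0^4 c·x^n dx = c·4^(n+1)/(n+1):
  ∫_0^4 u(x)^2 dx = ∫_0^4 (4*x^4 + 12*x^3 + x^2 - 12*x + 4) dx. Term by term:
    ∫_0^4 4*x^4 dx = 4096/5;  ∫_0^4 12*x^3 dx = 768;  ∫_0^4 x^2 dx = 64/3;
    ∫_0^4 -12*x dx = -96;  ∫_0^4 4 dx = 16.
  Sum: 4096/5 + 768 + 64/3 − 96 + 16 = 22928/15.
  ∫_0^4 u'(x)^2 dx = ∫_0^4 (16*x^2 + 24*x + 9) dx. Term by term:
    ∫_0^4 16*x^2 dx = 1024/3;  ∫_0^4 24*x dx = 192;  ∫_0^4 9 dx = 36.
  Sum: 1024/3 + 192 + 36 = 1708/3.
Adding: ||u||_{H^1}^2 = 22928/15 + 1708/3 = 31468/15.
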